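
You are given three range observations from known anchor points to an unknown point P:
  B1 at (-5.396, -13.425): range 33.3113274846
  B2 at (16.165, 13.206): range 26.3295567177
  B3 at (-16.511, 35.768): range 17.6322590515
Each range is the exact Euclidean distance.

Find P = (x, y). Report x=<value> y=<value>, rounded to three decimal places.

eq1: (x + 5.396)² + (y + 13.425)² = 33.3113274846²
eq2: (x − 16.165)² + (y − 13.206)² = 26.3295567177²
eq3: (x + 16.511)² + (y − 35.768)² = 17.6322590515²
eq1−eq2, eq1−eq3 (x²,y² cancel):
  43.122·x + 53.262·y = 642.757202
  -22.230·x + 98.386·y = 2141.363484
det = 43.122·98.386 − 53.262·-22.230 = 5426.615352
x = (642.757202·98.386 − 53.262·2141.363484) / 5426.615352 = -9.364031
y = (43.122·2141.363484 − 642.757202·-22.230) / 5426.615352 = 19.649148

x=-9.364 y=19.649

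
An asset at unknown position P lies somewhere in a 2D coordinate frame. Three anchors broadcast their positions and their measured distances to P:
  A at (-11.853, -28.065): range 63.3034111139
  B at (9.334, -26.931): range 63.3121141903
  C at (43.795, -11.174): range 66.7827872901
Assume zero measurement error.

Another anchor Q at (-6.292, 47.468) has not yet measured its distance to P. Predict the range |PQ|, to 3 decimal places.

eq1: (x + 11.853)² + (y + 28.065)² = 63.3034111139²
eq2: (x − 9.334)² + (y + 26.931)² = 63.3121141903²
eq3: (x − 43.795)² + (y + 11.174)² = 66.7827872901²
eq3−eq1, eq3−eq2 (x²,y² cancel):
  -111.296·x − 33.782·y = -662.103647
  -68.922·x − 31.514·y = -778.941109
det = -111.296·-31.514 − -33.782·-68.922 = 1179.059140
x = (-662.103647·-31.514 − -33.782·-778.941109) / 1179.059140 = -4.621188
y = (-111.296·-778.941109 − -662.103647·-68.922) / 1179.059140 = 34.823972
|P − Q| = √((-4.621188 − -6.292)² + (34.823972 − 47.468)²) = 12.753943

12.754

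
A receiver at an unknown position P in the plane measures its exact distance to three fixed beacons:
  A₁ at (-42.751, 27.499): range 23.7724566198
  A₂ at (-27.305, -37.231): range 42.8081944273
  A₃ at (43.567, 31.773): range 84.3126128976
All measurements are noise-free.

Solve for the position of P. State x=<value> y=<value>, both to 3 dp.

eq1: (x + 42.751)² + (y − 27.499)² = 23.7724566198²
eq2: (x + 27.305)² + (y + 37.231)² = 42.8081944273²
eq3: (x − 43.567)² + (y − 31.773)² = 84.3126128976²
eq1−eq2, eq1−eq3 (x²,y² cancel):
  30.892·x − 129.460·y = -1719.544432
  172.636·x + 8.548·y = -6219.722984
det = 30.892·8.548 − -129.460·172.636 = 22613.521376
x = (-1719.544432·8.548 − -129.460·-6219.722984) / 22613.521376 = -36.257246
y = (30.892·-6219.722984 − -1719.544432·172.636) / 22613.521376 = 4.630663

x=-36.257 y=4.631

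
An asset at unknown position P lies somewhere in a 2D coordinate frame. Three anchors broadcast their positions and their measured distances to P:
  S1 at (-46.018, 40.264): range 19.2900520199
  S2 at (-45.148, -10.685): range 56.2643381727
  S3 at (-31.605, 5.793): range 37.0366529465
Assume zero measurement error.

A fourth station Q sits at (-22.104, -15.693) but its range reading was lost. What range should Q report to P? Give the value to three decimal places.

eq1: (x + 46.018)² + (y − 40.264)² = 19.2900520199²
eq2: (x + 45.148)² + (y + 10.685)² = 56.2643381727²
eq3: (x + 31.605)² + (y − 5.793)² = 37.0366529465²
eq2−eq3, eq2−eq1 (x²,y² cancel):
  27.086·x + 32.956·y = 673.885834
  -1.740·x + 101.898·y = 4379.904534
det = 27.086·101.898 − 32.956·-1.740 = 2817.352668
x = (673.885834·101.898 − 32.956·4379.904534) / 2817.352668 = -26.860860
y = (27.086·4379.904534 − 673.885834·-1.740) / 2817.352668 = 42.524550
|P − Q| = √((-26.860860 − -22.104)² + (42.524550 − -15.693)²) = 58.411565

58.412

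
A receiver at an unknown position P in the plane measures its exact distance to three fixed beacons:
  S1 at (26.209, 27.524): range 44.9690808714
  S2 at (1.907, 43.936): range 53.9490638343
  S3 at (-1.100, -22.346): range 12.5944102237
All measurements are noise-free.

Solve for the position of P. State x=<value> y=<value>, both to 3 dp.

x=1.443 y=-10.011

eq1: (x − 26.209)² + (y − 27.524)² = 44.9690808714²
eq2: (x − 1.907)² + (y − 43.936)² = 53.9490638343²
eq3: (x + 1.100)² + (y + 22.346)² = 12.5944102237²
eq1−eq2, eq1−eq3 (x²,y² cancel):
  -48.604·x + 32.824·y = -398.756766
  -54.618·x − 99.740·y = 919.670525
det = -48.604·-99.740 − 32.824·-54.618 = 6640.544192
x = (-398.756766·-99.740 − 32.824·919.670525) / 6640.544192 = 1.443366
y = (-48.604·919.670525 − -398.756766·-54.618) / 6640.544192 = -10.011072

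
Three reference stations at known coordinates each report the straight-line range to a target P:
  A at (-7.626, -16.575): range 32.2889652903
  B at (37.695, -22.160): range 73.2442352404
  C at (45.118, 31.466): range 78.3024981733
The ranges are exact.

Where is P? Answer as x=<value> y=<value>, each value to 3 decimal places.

x=-29.363 y=7.302

eq1: (x + 7.626)² + (y + 16.575)² = 32.2889652903²
eq2: (x − 37.695)² + (y + 22.160)² = 73.2442352404²
eq3: (x − 45.118)² + (y − 31.466)² = 78.3024981733²
eq2−eq1, eq2−eq3 (x²,y² cancel):
  -90.642·x + 11.170·y = 2743.048592
  14.846·x + 107.252·y = 347.201231
det = -90.642·107.252 − 11.170·14.846 = -9887.365604
x = (2743.048592·107.252 − 11.170·347.201231) / -9887.365604 = -29.362645
y = (-90.642·347.201231 − 2743.048592·14.846) / -9887.365604 = 7.301673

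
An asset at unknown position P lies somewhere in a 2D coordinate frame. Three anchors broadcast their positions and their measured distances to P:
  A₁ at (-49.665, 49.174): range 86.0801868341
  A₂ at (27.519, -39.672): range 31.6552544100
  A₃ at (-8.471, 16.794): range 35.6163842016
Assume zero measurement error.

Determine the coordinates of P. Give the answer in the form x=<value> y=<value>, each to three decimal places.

x=7.873 y=-14.851

eq1: (x + 49.665)² + (y − 49.174)² = 86.0801868341²
eq2: (x − 27.519)² + (y + 39.672)² = 31.6552544100²
eq3: (x + 8.471)² + (y − 16.794)² = 35.6163842016²
eq3−eq2, eq3−eq1 (x²,y² cancel):
  71.980·x − 112.932·y = 2243.838360
  -82.388·x + 64.760·y = -1610.373518
det = 71.980·64.760 − -112.932·-82.388 = -4642.816816
x = (2243.838360·64.760 − -112.932·-1610.373518) / -4642.816816 = 7.872749
y = (71.980·-1610.373518 − 2243.838360·-82.388) / -4642.816816 = -14.851042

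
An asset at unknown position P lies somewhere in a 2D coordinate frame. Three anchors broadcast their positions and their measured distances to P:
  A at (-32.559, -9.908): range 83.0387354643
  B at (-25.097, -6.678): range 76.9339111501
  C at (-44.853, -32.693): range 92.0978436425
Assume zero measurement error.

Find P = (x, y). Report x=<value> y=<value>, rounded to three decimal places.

x=47.245 y=-32.860

eq1: (x + 32.559)² + (y + 9.908)² = 83.0387354643²
eq2: (x + 25.097)² + (y + 6.678)² = 76.9339111501²
eq3: (x + 44.853)² + (y + 32.693)² = 92.0978436425²
eq2−eq3, eq2−eq1 (x²,y² cancel):
  -39.512·x − 52.030·y = -157.017354
  -14.924·x − 6.460·y = -492.803051
det = -39.512·-6.460 − -52.030·-14.924 = -521.248200
x = (-157.017354·-6.460 − -52.030·-492.803051) / -521.248200 = 47.244692
y = (-39.512·-492.803051 − -157.017354·-14.924) / -521.248200 = -32.860175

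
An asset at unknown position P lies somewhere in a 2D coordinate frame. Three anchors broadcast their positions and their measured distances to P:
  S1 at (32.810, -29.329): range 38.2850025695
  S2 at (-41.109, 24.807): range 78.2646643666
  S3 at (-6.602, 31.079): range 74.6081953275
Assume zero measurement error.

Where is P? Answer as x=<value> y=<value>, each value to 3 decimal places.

eq1: (x − 32.810)² + (y + 29.329)² = 38.2850025695²
eq2: (x + 41.109)² + (y − 24.807)² = 78.2646643666²
eq3: (x + 6.602)² + (y − 31.079)² = 74.6081953275²
eq3−eq1, eq3−eq2 (x²,y² cancel):
  78.824·x − 120.816·y = 5027.837084
  -69.014·x − 12.544·y = 736.871607
det = 78.824·-12.544 − -120.816·-69.014 = -9326.763680
x = (5027.837084·-12.544 − -120.816·736.871607) / -9326.763680 = -2.783033
y = (78.824·736.871607 − 5027.837084·-69.014) / -9326.763680 = -43.431391

x=-2.783 y=-43.431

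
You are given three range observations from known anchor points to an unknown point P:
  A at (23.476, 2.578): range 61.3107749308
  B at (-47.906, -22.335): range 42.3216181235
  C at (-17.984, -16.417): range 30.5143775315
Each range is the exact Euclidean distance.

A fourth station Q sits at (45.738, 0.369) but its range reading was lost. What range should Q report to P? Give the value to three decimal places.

75.335

eq1: (x − 23.476)² + (y − 2.578)² = 61.3107749308²
eq2: (x + 47.906)² + (y + 22.335)² = 42.3216181235²
eq3: (x + 17.984)² + (y + 16.417)² = 30.5143775315²
eq2−eq3, eq2−eq1 (x²,y² cancel):
  59.844·x + 11.836·y = -1340.902792
  142.764·x + 49.826·y = -4203.960163
det = 59.844·49.826 − 11.836·142.764 = 1292.032440
x = (-1340.902792·49.826 − 11.836·-4203.960163) / 1292.032440 = -13.199165
y = (59.844·-4203.960163 − -1340.902792·142.764) / 1292.032440 = -46.553898
|P − Q| = √((-13.199165 − 45.738)² + (-46.553898 − 0.369)²) = 75.334904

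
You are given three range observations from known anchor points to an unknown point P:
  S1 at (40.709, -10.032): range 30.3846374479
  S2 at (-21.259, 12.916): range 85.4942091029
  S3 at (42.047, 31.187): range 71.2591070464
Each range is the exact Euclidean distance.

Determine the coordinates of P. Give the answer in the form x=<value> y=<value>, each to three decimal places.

eq1: (x − 40.709)² + (y + 10.032)² = 30.3846374479²
eq2: (x + 21.259)² + (y − 12.916)² = 85.4942091029²
eq3: (x − 42.047)² + (y − 31.187)² = 71.2591070464²
eq3−eq1, eq3−eq2 (x²,y² cancel):
  -2.676·x − 82.438·y = 3171.918671
  -126.612·x − 36.542·y = -4353.210494
det = -2.676·-36.542 − -82.438·-126.612 = -10339.853664
x = (3171.918671·-36.542 − -82.438·-4353.210494) / -10339.853664 = 45.917305
y = (-2.676·-4353.210494 − 3171.918671·-126.612) / -10339.853664 = -39.966925

x=45.917 y=-39.967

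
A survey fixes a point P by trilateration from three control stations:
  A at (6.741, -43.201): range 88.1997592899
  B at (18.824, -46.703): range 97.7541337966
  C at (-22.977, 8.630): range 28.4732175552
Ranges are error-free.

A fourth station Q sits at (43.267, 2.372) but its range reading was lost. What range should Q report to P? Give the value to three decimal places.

eq1: (x − 6.741)² + (y + 43.201)² = 88.1997592899²
eq2: (x − 18.824)² + (y + 46.703)² = 97.7541337966²
eq3: (x + 22.977)² + (y − 8.630)² = 28.4732175552²
eq1−eq2, eq1−eq3 (x²,y² cancel):
  24.166·x − 7.004·y = -1152.927433
  -59.436·x + 103.662·y = 5659.125368
det = 24.166·103.662 − -7.004·-59.436 = 2088.806148
x = (-1152.927433·103.662 − -7.004·5659.125368) / 2088.806148 = -38.241102
y = (24.166·5659.125368 − -1152.927433·-59.436) / 2088.806148 = 32.666042
|P − Q| = √((-38.241102 − 43.267)² + (32.666042 − 2.372)²) = 86.955734

86.956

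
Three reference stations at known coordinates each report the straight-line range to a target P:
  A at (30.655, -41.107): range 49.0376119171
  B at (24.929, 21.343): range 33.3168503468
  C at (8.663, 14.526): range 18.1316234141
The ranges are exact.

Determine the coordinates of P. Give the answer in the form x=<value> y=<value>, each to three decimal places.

x=1.119 y=-1.962

eq1: (x − 30.655)² + (y + 41.107)² = 49.0376119171²
eq2: (x − 24.929)² + (y − 21.343)² = 33.3168503468²
eq3: (x − 8.663)² + (y − 14.526)² = 18.1316234141²
eq1−eq2, eq1−eq3 (x²,y² cancel):
  -11.452·x + 124.900·y = -257.860919
  -43.984·x + 111.266·y = -267.530614
det = -11.452·111.266 − 124.900·-43.984 = 4219.383368
x = (-257.860919·111.266 − 124.900·-267.530614) / 4219.383368 = 1.119458
y = (-11.452·-267.530614 − -257.860919·-43.984) / 4219.383368 = -1.961897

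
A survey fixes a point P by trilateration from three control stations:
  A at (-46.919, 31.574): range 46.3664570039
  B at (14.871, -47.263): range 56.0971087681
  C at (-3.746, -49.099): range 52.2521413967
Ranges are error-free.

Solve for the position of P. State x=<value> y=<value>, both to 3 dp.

x=-10.644 y=2.696

eq1: (x + 46.919)² + (y − 31.574)² = 46.3664570039²
eq2: (x − 14.871)² + (y + 47.263)² = 56.0971087681²
eq3: (x + 3.746)² + (y + 49.099)² = 52.2521413967²
eq2−eq3, eq2−eq1 (x²,y² cancel):
  -37.234·x − 3.672·y = 386.405839
  -123.580·x + 157.674·y = 1740.409504
det = -37.234·157.674 − -3.672·-123.580 = -6324.619476
x = (386.405839·157.674 − -3.672·1740.409504) / -6324.619476 = -10.643634
y = (-37.234·1740.409504 − 386.405839·-123.580) / -6324.619476 = 2.695873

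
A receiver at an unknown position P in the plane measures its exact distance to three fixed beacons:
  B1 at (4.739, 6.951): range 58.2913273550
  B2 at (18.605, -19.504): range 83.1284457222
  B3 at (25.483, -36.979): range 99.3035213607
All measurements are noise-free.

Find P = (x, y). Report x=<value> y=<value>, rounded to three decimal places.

eq1: (x − 4.739)² + (y − 6.951)² = 58.2913273550²
eq2: (x − 18.605)² + (y + 19.504)² = 83.1284457222²
eq3: (x − 25.483)² + (y + 36.979)² = 99.3035213607²
eq2−eq1, eq2−eq3 (x²,y² cancel):
  -27.732·x + 52.910·y = 2856.682124
  13.756·x − 34.950·y = -1660.573177
det = -27.732·-34.950 − 52.910·13.756 = 241.403440
x = (2856.682124·-34.950 − 52.910·-1660.573177) / 241.403440 = -49.626937
y = (-27.732·-1660.573177 − 2856.682124·13.756) / 241.403440 = 27.980115

x=-49.627 y=27.980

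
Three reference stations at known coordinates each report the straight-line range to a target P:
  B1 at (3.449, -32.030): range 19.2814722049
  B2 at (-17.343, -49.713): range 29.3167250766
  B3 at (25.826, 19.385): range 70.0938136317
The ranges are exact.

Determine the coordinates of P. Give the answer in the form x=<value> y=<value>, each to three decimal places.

x=11.971 y=-49.326

eq1: (x − 3.449)² + (y + 32.030)² = 19.2814722049²
eq2: (x + 17.343)² + (y + 49.713)² = 29.3167250766²
eq3: (x − 25.826)² + (y − 19.385)² = 70.0938136317²
eq2−eq3, eq2−eq1 (x²,y² cancel):
  86.338·x + 138.196·y = -5783.073857
  41.584·x + 35.366·y = -1246.650318
det = 86.338·35.366 − 138.196·41.584 = -2693.312756
x = (-5783.073857·35.366 − 138.196·-1246.650318) / -2693.312756 = 11.971169
y = (86.338·-1246.650318 − -5783.073857·41.584) / -2693.312756 = -49.325890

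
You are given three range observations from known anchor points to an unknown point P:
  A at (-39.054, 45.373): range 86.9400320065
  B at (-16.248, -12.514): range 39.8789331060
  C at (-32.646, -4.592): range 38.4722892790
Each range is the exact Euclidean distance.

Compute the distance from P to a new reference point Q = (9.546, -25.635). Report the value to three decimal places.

eq1: (x + 39.054)² + (y − 45.373)² = 86.9400320065²
eq2: (x + 16.248)² + (y + 12.514)² = 39.8789331060²
eq3: (x + 32.646)² + (y + 4.592)² = 38.4722892790²
eq3−eq2, eq3−eq1 (x²,y² cancel):
  32.796·x − 15.844·y = -776.462343
  -12.816·x + 99.930·y = -3581.375858
det = 32.796·99.930 − -15.844·-12.816 = 3074.247576
x = (-776.462343·99.930 − -15.844·-3581.375858) / 3074.247576 = -43.696936
y = (32.796·-3581.375858 − -776.462343·-12.816) / 3074.247576 = -41.442968
|P − Q| = √((-43.696936 − 9.546)² + (-41.442968 − -25.635)²) = 55.540095

55.540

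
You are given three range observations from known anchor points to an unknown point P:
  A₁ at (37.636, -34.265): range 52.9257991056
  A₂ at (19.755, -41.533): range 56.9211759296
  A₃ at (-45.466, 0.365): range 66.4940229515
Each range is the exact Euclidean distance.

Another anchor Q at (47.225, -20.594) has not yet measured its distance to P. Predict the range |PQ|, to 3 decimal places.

45.540

eq1: (x − 37.636)² + (y + 34.265)² = 52.9257991056²
eq2: (x − 19.755)² + (y + 41.533)² = 56.9211759296²
eq3: (x + 45.466)² + (y − 0.365)² = 66.4940229515²
eq2−eq3, eq2−eq1 (x²,y² cancel):
  -130.442·x + 83.796·y = -1229.394552
  35.762·x + 14.536·y = 914.188665
det = -130.442·14.536 − 83.796·35.762 = -4892.817464
x = (-1229.394552·14.536 − 83.796·914.188665) / -4892.817464 = 19.309086
y = (-130.442·914.188665 − -1229.394552·35.762) / -4892.817464 = 15.386429
|P − Q| = √((19.309086 − 47.225)² + (15.386429 − -20.594)²) = 45.539978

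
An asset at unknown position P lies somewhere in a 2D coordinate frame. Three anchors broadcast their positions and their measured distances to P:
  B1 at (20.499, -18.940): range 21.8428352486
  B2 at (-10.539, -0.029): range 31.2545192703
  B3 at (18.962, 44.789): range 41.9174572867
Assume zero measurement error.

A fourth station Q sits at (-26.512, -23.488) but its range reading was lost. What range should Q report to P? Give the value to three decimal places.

eq1: (x − 20.499)² + (y + 18.940)² = 21.8428352486²
eq2: (x + 10.539)² + (y + 0.029)² = 31.2545192703²
eq3: (x − 18.962)² + (y − 44.789)² = 41.9174572867²
eq3−eq1, eq3−eq2 (x²,y² cancel):
  3.074·x − 127.458·y = -306.715590
  -59.002·x − 89.636·y = -1474.312352
det = 3.074·-89.636 − -127.458·-59.002 = -7795.817980
x = (-306.715590·-89.636 − -127.458·-1474.312352) / -7795.817980 = 20.577718
y = (3.074·-1474.312352 − -306.715590·-59.002) / -7795.817980 = 2.902693
|P − Q| = √((20.577718 − -26.512)² + (2.902693 − -23.488)²) = 53.980647

53.981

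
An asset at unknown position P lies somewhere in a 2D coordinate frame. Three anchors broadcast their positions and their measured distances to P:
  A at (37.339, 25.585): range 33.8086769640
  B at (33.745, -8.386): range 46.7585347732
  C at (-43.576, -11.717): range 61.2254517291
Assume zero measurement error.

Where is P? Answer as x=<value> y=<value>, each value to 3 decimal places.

x=3.576 y=27.338

eq1: (x − 37.339)² + (y − 25.585)² = 33.8086769640²
eq2: (x − 33.745)² + (y + 8.386)² = 46.7585347732²
eq3: (x + 43.576)² + (y + 11.717)² = 61.2254517291²
eq2−eq1, eq2−eq3 (x²,y² cancel):
  7.188·x + 67.942·y = 1883.077061
  -154.642·x − 6.662·y = -735.089521
det = 7.188·-6.662 − 67.942·-154.642 = 10458.800308
x = (1883.077061·-6.662 − 67.942·-735.089521) / 10458.800308 = 3.575782
y = (7.188·-735.089521 − 1883.077061·-154.642) / 10458.800308 = 27.337646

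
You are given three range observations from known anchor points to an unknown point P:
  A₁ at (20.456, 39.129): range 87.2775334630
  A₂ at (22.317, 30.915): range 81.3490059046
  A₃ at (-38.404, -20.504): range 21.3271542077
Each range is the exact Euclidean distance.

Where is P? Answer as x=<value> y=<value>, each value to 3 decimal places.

eq1: (x − 20.456)² + (y − 39.129)² = 87.2775334630²
eq2: (x − 22.317)² + (y − 30.915)² = 81.3490059046²
eq3: (x + 38.404)² + (y + 20.504)² = 21.3271542077²
eq2−eq1, eq2−eq3 (x²,y² cancel):
  -3.722·x + 16.428·y = -503.966223
  -121.442·x − 102.838·y = 6604.308773
det = -3.722·-102.838 − 16.428·-121.442 = 2377.812212
x = (-503.966223·-102.838 − 16.428·6604.308773) / 2377.812212 = -23.832288
y = (-3.722·6604.308773 − -503.966223·-121.442) / 2377.812212 = -36.076820

x=-23.832 y=-36.077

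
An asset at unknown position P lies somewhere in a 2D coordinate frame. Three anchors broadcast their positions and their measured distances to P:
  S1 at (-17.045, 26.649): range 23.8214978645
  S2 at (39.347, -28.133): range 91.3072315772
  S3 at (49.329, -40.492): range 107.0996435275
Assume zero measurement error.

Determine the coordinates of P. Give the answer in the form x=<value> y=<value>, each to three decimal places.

x=-9.259 y=49.162

eq1: (x + 17.045)² + (y − 26.649)² = 23.8214978645²
eq2: (x − 39.347)² + (y + 28.133)² = 91.3072315772²
eq3: (x − 49.329)² + (y + 40.492)² = 107.0996435275²
eq3−eq2, eq3−eq1 (x²,y² cancel):
  -19.964·x + 24.718·y = 1400.022898
  -132.748·x + 134.282·y = 7830.618804
det = -19.964·134.282 − 24.718·-132.748 = 600.459216
x = (1400.022898·134.282 − 24.718·7830.618804) / 600.459216 = -9.258515
y = (-19.964·7830.618804 − 1400.022898·-132.748) / 600.459216 = 49.161983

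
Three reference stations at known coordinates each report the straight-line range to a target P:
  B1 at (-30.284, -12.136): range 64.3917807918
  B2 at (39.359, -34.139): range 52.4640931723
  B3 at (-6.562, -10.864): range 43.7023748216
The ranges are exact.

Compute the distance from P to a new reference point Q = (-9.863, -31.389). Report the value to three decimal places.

eq1: (x + 30.284)² + (y + 12.136)² = 64.3917807918²
eq2: (x − 39.359)² + (y + 34.139)² = 52.4640931723²
eq3: (x + 6.562)² + (y + 10.864)² = 43.7023748216²
eq2−eq1, eq2−eq3 (x²,y² cancel):
  -139.286·x + 44.006·y = -3044.019411
  -91.842·x + 46.550·y = -1710.932355
det = -139.286·46.550 − 44.006·-91.842 = -2442.164248
x = (-3044.019411·46.550 − 44.006·-1710.932355) / -2442.164248 = 27.192198
y = (-139.286·-1710.932355 − -3044.019411·-91.842) / -2442.164248 = 16.894812
|P − Q| = √((27.192198 − -9.863)² + (16.894812 − -31.389)²) = 60.863899

60.864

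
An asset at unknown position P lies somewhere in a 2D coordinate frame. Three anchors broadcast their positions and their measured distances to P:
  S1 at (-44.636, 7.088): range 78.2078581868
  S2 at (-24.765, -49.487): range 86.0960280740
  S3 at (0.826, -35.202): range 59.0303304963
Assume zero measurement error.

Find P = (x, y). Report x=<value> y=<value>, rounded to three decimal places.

eq1: (x + 44.636)² + (y − 7.088)² = 78.2078581868²
eq2: (x + 24.765)² + (y + 49.487)² = 86.0960280740²
eq3: (x − 0.826)² + (y + 35.202)² = 59.0303304963²
eq2−eq3, eq2−eq1 (x²,y² cancel):
  51.182·x + 28.570·y = 2105.540818
  -39.742·x + 113.150·y = 276.400814
det = 51.182·113.150 − 28.570·-39.742 = 6926.672240
x = (2105.540818·113.150 − 28.570·276.400814) / 6926.672240 = 33.254810
y = (51.182·276.400814 − 2105.540818·-39.742) / 6926.672240 = 14.122965

x=33.255 y=14.123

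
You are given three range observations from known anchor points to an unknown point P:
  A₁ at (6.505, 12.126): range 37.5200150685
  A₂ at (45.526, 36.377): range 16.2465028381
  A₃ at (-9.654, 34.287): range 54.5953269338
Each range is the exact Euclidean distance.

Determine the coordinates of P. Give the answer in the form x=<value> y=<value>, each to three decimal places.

eq1: (x − 6.505)² + (y − 12.126)² = 37.5200150685²
eq2: (x − 45.526)² + (y − 36.377)² = 16.2465028381²
eq3: (x + 9.654)² + (y − 34.287)² = 54.5953269338²
eq3−eq2, eq3−eq1 (x²,y² cancel):
  110.360·x + 4.180·y = 4843.805589
  32.318·x − 44.322·y = 493.455008
det = 110.360·-44.322 − 4.180·32.318 = -5026.465160
x = (4843.805589·-44.322 − 4.180·493.455008) / -5026.465160 = 43.121714
y = (110.360·493.455008 − 4843.805589·32.318) / -5026.465160 = 20.309385

x=43.122 y=20.309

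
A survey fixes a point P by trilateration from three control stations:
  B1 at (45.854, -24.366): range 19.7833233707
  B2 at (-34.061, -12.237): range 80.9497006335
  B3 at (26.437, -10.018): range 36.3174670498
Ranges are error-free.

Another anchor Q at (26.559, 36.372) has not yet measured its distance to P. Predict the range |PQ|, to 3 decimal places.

eq1: (x − 45.854)² + (y + 24.366)² = 19.7833233707²
eq2: (x + 34.061)² + (y + 12.237)² = 80.9497006335²
eq3: (x − 26.437)² + (y + 10.018)² = 36.3174670498²
eq2−eq3, eq2−eq1 (x²,y² cancel):
  120.996·x + 4.438·y = 4723.275023
  159.830·x − 24.258·y = 7547.869531
det = 120.996·-24.258 − 4.438·159.830 = -3644.446508
x = (4723.275023·-24.258 − 4.438·7547.869531) / -3644.446508 = 40.630216
y = (120.996·7547.869531 − 4723.275023·159.830) / -3644.446508 = -43.447194
|P − Q| = √((40.630216 − 26.559)² + (-43.447194 − 36.372)²) = 81.050002

81.050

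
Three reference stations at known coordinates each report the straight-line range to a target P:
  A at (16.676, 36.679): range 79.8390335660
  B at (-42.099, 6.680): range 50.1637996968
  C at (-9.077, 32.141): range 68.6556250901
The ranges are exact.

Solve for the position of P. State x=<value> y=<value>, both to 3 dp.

x=-16.007 y=-36.164

eq1: (x − 16.676)² + (y − 36.679)² = 79.8390335660²
eq2: (x + 42.099)² + (y − 6.680)² = 50.1637996968²
eq3: (x + 9.077)² + (y − 32.141)² = 68.6556250901²
eq2−eq3, eq2−eq1 (x²,y² cancel):
  66.044·x + 50.922·y = -2898.700447
  117.550·x + 59.998·y = -4051.374665
det = 66.044·59.998 − 50.922·117.550 = -2023.373188
x = (-2898.700447·59.998 − 50.922·-4051.374665) / -2023.373188 = -16.006870
y = (66.044·-4051.374665 − -2898.700447·117.550) / -2023.373188 = -36.163991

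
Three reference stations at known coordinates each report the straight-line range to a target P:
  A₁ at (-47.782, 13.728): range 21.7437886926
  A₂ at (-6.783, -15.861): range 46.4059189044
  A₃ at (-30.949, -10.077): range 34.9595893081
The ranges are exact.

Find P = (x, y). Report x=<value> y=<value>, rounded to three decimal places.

x=-29.088 y=24.833

eq1: (x + 47.782)² + (y − 13.728)² = 21.7437886926²
eq2: (x + 6.783)² + (y + 15.861)² = 46.4059189044²
eq3: (x + 30.949)² + (y + 10.077)² = 34.9595893081²
eq3−eq2, eq3−eq1 (x²,y² cancel):
  48.332·x − 11.568·y = -1693.142545
  -33.666·x + 47.610·y = 2161.571516
det = 48.332·47.610 − -11.568·-33.666 = 1911.638232
x = (-1693.142545·47.610 − -11.568·2161.571516) / 1911.638232 = -29.087856
y = (48.332·2161.571516 − -1693.142545·-33.666) / 1911.638232 = 24.833013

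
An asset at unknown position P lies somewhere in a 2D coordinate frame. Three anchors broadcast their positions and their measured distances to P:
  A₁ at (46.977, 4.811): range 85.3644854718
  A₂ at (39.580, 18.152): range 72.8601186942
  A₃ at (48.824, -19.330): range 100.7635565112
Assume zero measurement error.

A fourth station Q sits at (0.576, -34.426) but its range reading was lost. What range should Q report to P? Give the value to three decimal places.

eq1: (x − 46.977)² + (y − 4.811)² = 85.3644854718²
eq2: (x − 39.580)² + (y − 18.152)² = 72.8601186942²
eq3: (x − 48.824)² + (y + 19.330)² = 100.7635565112²
eq2−eq1, eq2−eq3 (x²,y² cancel):
  14.794·x − 26.682·y = -1644.585738
  18.488·x − 74.964·y = -3983.337053
det = 14.794·-74.964 − -26.682·18.488 = -615.720600
x = (-1644.585738·-74.964 − -26.682·-3983.337053) / -615.720600 = -27.612079
y = (14.794·-3983.337053 − -1644.585738·18.488) / -615.720600 = 46.326836
|P − Q| = √((-27.612079 − 0.576)² + (46.326836 − -34.426)²) = 85.531213

85.531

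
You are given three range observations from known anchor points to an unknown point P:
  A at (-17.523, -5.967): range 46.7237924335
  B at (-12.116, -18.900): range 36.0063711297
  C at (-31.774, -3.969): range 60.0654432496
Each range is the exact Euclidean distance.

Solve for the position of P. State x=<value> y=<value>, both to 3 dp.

x=21.623 y=-31.477

eq1: (x + 17.523)² + (y + 5.967)² = 46.7237924335²
eq2: (x + 12.116)² + (y + 18.900)² = 36.0063711297²
eq3: (x + 31.774)² + (y + 3.969)² = 60.0654432496²
eq2−eq1, eq2−eq3 (x²,y² cancel):
  -10.814·x + 25.866·y = -1048.000855
  -39.316·x + 29.862·y = -1790.066130
det = -10.814·29.862 − 25.866·-39.316 = 694.019988
x = (-1048.000855·29.862 − 25.866·-1790.066130) / 694.019988 = 21.622503
y = (-10.814·-1790.066130 − -1048.000855·-39.316) / 694.019988 = -31.476653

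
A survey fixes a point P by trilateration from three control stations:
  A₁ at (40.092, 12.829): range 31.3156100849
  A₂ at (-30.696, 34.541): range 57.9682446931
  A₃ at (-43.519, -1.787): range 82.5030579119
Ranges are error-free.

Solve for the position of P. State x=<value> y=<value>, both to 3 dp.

x=26.886 y=41.224

eq1: (x − 40.092)² + (y − 12.829)² = 31.3156100849²
eq2: (x + 30.696)² + (y − 34.541)² = 57.9682446931²
eq3: (x + 43.519)² + (y + 1.787)² = 82.5030579119²
eq1−eq3, eq1−eq2 (x²,y² cancel):
  -167.222·x − 29.232·y = -5700.942105
  -141.576·x + 43.424·y = -2016.276566
det = -167.222·43.424 − -29.232·-141.576 = -11399.997760
x = (-5700.942105·43.424 − -29.232·-2016.276566) / -11399.997760 = 26.885751
y = (-167.222·-2016.276566 − -5700.942105·-141.576) / -11399.997760 = 41.223761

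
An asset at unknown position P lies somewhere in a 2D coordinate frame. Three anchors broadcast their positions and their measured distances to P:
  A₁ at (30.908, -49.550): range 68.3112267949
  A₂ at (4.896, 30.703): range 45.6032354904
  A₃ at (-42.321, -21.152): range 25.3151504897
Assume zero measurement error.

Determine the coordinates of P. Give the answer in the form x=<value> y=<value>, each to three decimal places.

eq1: (x − 30.908)² + (y + 49.550)² = 68.3112267949²
eq2: (x − 4.896)² + (y − 30.703)² = 45.6032354904²
eq3: (x + 42.321)² + (y + 21.152)² = 25.3151504897²
eq1−eq3, eq1−eq2 (x²,y² cancel):
  -146.458·x + 56.796·y = 2853.534043
  -52.024·x + 160.506·y = 142.906680
det = -146.458·160.506 − 56.796·-52.024 = -20552.632644
x = (2853.534043·160.506 − 56.796·142.906680) / -20552.632644 = -21.889790
y = (-146.458·142.906680 − 2853.534043·-52.024) / -20552.632644 = -6.204676

x=-21.890 y=-6.205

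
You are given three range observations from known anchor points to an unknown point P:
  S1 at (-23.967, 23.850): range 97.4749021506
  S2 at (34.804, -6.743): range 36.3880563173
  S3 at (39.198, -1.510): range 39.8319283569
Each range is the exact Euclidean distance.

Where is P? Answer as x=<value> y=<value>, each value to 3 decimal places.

eq1: (x + 23.967)² + (y − 23.850)² = 97.4749021506²
eq2: (x − 34.804)² + (y + 6.743)² = 36.3880563173²
eq3: (x − 39.198)² + (y + 1.510)² = 39.8319283569²
eq3−eq2, eq3−eq1 (x²,y² cancel):
  -8.788·x − 10.466·y = -19.484965
  -126.330·x + 50.720·y = -8310.297748
det = -8.788·50.720 − -10.466·-126.330 = -1767.897140
x = (-19.484965·50.720 − -10.466·-8310.297748) / -1767.897140 = 49.756206
y = (-8.788·-8310.297748 − -19.484965·-126.330) / -1767.897140 = -39.917119

x=49.756 y=-39.917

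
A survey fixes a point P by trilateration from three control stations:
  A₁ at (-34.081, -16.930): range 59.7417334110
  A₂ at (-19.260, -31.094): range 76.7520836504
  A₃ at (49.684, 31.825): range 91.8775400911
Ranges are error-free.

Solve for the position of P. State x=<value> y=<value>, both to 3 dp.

eq1: (x + 34.081)² + (y + 16.930)² = 59.7417334110²
eq2: (x + 19.260)² + (y + 31.094)² = 76.7520836504²
eq3: (x − 49.684)² + (y − 31.825)² = 91.8775400911²
eq3−eq2, eq3−eq1 (x²,y² cancel):
  -137.888·x − 125.838·y = 407.053984
  -167.530·x − 97.510·y = 2839.216642
det = -137.888·-97.510 − -125.838·-167.530 = -7636.181260
x = (407.053984·-97.510 − -125.838·2839.216642) / -7636.181260 = -41.590096
y = (-137.888·2839.216642 − 407.053984·-167.530) / -7636.181260 = 42.337936

x=-41.590 y=42.338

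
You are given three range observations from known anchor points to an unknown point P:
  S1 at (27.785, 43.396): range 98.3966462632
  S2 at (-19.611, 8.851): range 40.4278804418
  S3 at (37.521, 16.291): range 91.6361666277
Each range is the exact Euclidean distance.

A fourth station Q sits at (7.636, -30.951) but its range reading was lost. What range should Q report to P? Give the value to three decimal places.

54.107

eq1: (x − 27.785)² + (y − 43.396)² = 98.3966462632²
eq2: (x + 19.611)² + (y − 8.851)² = 40.4278804418²
eq3: (x − 37.521)² + (y − 16.291)² = 91.6361666277²
eq3−eq1, eq3−eq2 (x²,y² cancel):
  -19.472·x + 54.210·y = -302.716043
  -114.264·x − 14.880·y = 5552.482917
det = -19.472·-14.880 − 54.210·-114.264 = 6483.994800
x = (-302.716043·-14.880 − 54.210·5552.482917) / 6483.994800 = -45.727317
y = (-19.472·5552.482917 − -302.716043·-114.264) / 6483.994800 = -22.009193
|P − Q| = √((-45.727317 − 7.636)² + (-22.009193 − -30.951)²) = 54.107296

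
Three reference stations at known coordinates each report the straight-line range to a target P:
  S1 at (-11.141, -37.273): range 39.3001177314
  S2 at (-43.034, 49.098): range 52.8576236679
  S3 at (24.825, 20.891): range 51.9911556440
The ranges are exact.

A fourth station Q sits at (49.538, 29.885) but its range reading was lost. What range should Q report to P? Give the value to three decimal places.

eq1: (x + 11.141)² + (y + 37.273)² = 39.3001177314²
eq2: (x + 43.034)² + (y − 49.098)² = 52.8576236679²
eq3: (x − 24.825)² + (y − 20.891)² = 51.9911556440²
eq3−eq2, eq3−eq1 (x²,y² cancel):
  -135.718·x + 56.414·y = 3118.976139
  -71.932·x − 116.328·y = 1619.264916
det = -135.718·-116.328 − 56.414·-71.932 = 19845.775352
x = (3118.976139·-116.328 − 56.414·1619.264916) / 19845.775352 = -22.885146
y = (-135.718·1619.264916 − 3118.976139·-71.932) / 19845.775352 = 0.231324
|P − Q| = √((-22.885146 − 49.538)² + (0.231324 − 29.885)²) = 78.258882

78.259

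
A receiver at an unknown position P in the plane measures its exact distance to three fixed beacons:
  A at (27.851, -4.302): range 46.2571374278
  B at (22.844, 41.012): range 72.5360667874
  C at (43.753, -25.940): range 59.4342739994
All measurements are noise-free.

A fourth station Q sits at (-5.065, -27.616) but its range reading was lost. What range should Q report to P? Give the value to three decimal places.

eq1: (x − 27.851)² + (y + 4.302)² = 46.2571374278²
eq2: (x − 22.844)² + (y − 41.012)² = 72.5360667874²
eq3: (x − 43.753)² + (y + 25.940)² = 59.4342739994²
eq2−eq3, eq2−eq1 (x²,y² cancel):
  41.818·x − 133.904·y = 2112.424188
  10.014·x − 90.628·y = 1712.111147
det = 41.818·-90.628 − -133.904·10.014 = -2448.967048
x = (2112.424188·-90.628 − -133.904·1712.111147) / -2448.967048 = -15.440694
y = (41.818·1712.111147 − 2112.424188·10.014) / -2448.967048 = -20.597765
|P − Q| = √((-15.440694 − -5.065)² + (-20.597765 − -27.616)²) = 12.526398

12.526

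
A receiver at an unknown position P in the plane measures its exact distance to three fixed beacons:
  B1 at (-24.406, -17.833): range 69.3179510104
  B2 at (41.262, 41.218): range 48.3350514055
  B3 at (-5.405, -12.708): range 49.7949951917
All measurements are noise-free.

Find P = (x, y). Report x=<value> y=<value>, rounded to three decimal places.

eq1: (x + 24.406)² + (y + 17.833)² = 69.3179510104²
eq2: (x − 41.262)² + (y − 41.218)² = 48.3350514055²
eq3: (x + 5.405)² + (y + 12.708)² = 49.7949951917²
eq3−eq1, eq3−eq2 (x²,y² cancel):
  -38.002·x − 10.250·y = -1602.475350
  93.334·x + 107.852·y = 3354.033231
det = -38.002·107.852 − -10.250·93.334 = -3141.918204
x = (-1602.475350·107.852 − -10.250·3354.033231) / -3141.918204 = 44.065861
y = (-38.002·3354.033231 − -1602.475350·93.334) / -3141.918204 = -7.035658

x=44.066 y=-7.036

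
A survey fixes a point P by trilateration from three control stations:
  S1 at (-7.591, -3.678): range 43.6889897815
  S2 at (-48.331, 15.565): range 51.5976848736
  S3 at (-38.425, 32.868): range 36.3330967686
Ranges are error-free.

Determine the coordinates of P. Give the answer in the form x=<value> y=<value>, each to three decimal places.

x=-2.748 y=39.742

eq1: (x + 7.591)² + (y + 3.678)² = 43.6889897815²
eq2: (x + 48.331)² + (y − 15.565)² = 51.5976848736²
eq3: (x + 38.425)² + (y − 32.868)² = 36.3330967686²
eq3−eq2, eq3−eq1 (x²,y² cancel):
  -19.812·x − 34.606·y = -1320.858427
  61.668·x − 73.092·y = -3074.268991
det = -19.812·-73.092 − -34.606·61.668 = 3582.181512
x = (-1320.858427·-73.092 − -34.606·-3074.268991) / 3582.181512 = -2.748037
y = (-19.812·-3074.268991 − -1320.858427·61.668) / 3582.181512 = 39.741737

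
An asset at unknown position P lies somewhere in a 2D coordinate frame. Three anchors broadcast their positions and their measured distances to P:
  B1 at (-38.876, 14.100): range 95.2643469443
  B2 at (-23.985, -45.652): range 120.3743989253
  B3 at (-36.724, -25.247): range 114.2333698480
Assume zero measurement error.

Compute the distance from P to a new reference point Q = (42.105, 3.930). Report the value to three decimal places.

eq1: (x + 38.876)² + (y − 14.100)² = 95.2643469443²
eq2: (x + 23.985)² + (y + 45.652)² = 120.3743989253²
eq3: (x + 36.724)² + (y + 25.247)² = 114.2333698480²
eq2−eq3, eq2−eq1 (x²,y² cancel):
  -25.478·x + 40.810·y = 767.410986
  -29.782·x + 119.504·y = 4465.468165
det = -25.478·119.504 − 40.810·-29.782 = -1829.319492
x = (767.410986·119.504 − 40.810·4465.468165) / -1829.319492 = 49.486748
y = (-25.478·4465.468165 − 767.410986·-29.782) / -1829.319492 = 49.699445
|P − Q| = √((49.486748 − 42.105)² + (49.699445 − 3.930)²) = 46.360892

46.361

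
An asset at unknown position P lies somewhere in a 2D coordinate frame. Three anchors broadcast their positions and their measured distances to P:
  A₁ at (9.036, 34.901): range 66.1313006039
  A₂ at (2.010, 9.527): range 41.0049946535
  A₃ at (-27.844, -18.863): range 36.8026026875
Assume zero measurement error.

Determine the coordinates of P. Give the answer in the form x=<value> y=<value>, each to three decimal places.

x=6.831 y=-31.194

eq1: (x − 9.036)² + (y − 34.901)² = 66.1313006039²
eq2: (x − 2.010)² + (y − 9.527)² = 41.0049946535²
eq3: (x + 27.844)² + (y + 18.863)² = 36.8026026875²
eq3−eq2, eq3−eq1 (x²,y² cancel):
  59.708·x + 56.780·y = -1363.275298
  73.760·x + 107.528·y = -2850.289363
det = 59.708·107.528 − 56.780·73.760 = 2232.189024
x = (-1363.275298·107.528 − 56.780·-2850.289363) / 2232.189024 = 6.831484
y = (59.708·-2850.289363 − -1363.275298·73.760) / 2232.189024 = -31.193546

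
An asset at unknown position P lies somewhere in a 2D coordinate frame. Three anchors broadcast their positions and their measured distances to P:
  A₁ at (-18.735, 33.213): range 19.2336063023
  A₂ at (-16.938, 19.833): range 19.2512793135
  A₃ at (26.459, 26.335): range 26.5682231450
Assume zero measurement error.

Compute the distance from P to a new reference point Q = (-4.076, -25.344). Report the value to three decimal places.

eq1: (x + 18.735)² + (y − 33.213)² = 19.2336063023²
eq2: (x + 16.938)² + (y − 19.833)² = 19.2512793135²
eq3: (x − 26.459)² + (y − 26.335)² = 26.5682231450²
eq3−eq1, eq3−eq2 (x²,y² cancel):
  -90.388·x + 13.756·y = 396.431558
  -86.794·x − 13.004·y = -378.108447
det = -90.388·-13.004 − 13.756·-86.794 = 2369.343816
x = (396.431558·-13.004 − 13.756·-378.108447) / 2369.343816 = 0.019442
y = (-90.388·-378.108447 − 396.431558·-86.794) / 2369.343816 = 28.946557
|P − Q| = √((0.019442 − -4.076)² + (28.946557 − -25.344)²) = 54.444809

54.445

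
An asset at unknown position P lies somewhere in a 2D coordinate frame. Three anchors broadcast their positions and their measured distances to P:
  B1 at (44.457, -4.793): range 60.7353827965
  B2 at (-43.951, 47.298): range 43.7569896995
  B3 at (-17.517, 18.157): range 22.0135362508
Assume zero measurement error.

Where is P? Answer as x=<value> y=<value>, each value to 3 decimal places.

x=-2.256 y=34.022

eq1: (x − 44.457)² + (y + 4.793)² = 60.7353827965²
eq2: (x + 43.951)² + (y − 47.298)² = 43.7569896995²
eq3: (x + 17.517)² + (y − 18.157)² = 22.0135362508²
eq3−eq1, eq3−eq2 (x²,y² cancel):
  123.948·x − 45.900·y = -1841.315185
  -52.868·x + 58.282·y = 2102.190898
det = 123.948·58.282 − -45.900·-52.868 = 4797.296136
x = (-1841.315185·58.282 − -45.900·2102.190898) / 4797.296136 = -2.256473
y = (123.948·2102.190898 − -1841.315185·-52.868) / 4797.296136 = 34.022437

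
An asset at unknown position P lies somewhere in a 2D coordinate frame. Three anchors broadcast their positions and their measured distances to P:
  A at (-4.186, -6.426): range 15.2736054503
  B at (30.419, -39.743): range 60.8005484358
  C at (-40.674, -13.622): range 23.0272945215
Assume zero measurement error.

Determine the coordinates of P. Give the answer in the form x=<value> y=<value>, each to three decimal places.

eq1: (x + 4.186)² + (y + 6.426)² = 15.2736054503²
eq2: (x − 30.419)² + (y + 39.743)² = 60.8005484358²
eq3: (x + 40.674)² + (y + 13.622)² = 23.0272945215²
eq3−eq1, eq3−eq2 (x²,y² cancel):
  72.976·x + 14.392·y = -1484.143818
  142.186·x − 52.242·y = -2501.561947
det = 72.976·-52.242 − 14.392·142.186 = -5858.753104
x = (-1484.143818·-52.242 − 14.392·-2501.561947) / -5858.753104 = -19.379059
y = (72.976·-2501.561947 − -1484.143818·142.186) / -5858.753104 = -4.859479

x=-19.379 y=-4.859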